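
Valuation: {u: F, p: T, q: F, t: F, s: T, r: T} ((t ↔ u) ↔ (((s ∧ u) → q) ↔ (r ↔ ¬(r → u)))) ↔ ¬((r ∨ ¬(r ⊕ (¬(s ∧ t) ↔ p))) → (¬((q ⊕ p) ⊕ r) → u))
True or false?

T

t ↔ u = F ↔ F = T
s ∧ u = T ∧ F = F
(s ∧ u) → q = F → F = T
r → u = T → F = F
¬(r → u) = ¬F = T
r ↔ ¬(r → u) = T ↔ T = T
((s ∧ u) → q) ↔ (r ↔ ¬(r → u)) = T ↔ T = T
(t ↔ u) ↔ (((s ∧ u) → q) ↔ (r ↔ ¬(r → u))) = T ↔ T = T
s ∧ t = T ∧ F = F
¬(s ∧ t) = ¬F = T
¬(s ∧ t) ↔ p = T ↔ T = T
r ⊕ (¬(s ∧ t) ↔ p) = T ⊕ T = F
¬(r ⊕ (¬(s ∧ t) ↔ p)) = ¬F = T
r ∨ ¬(r ⊕ (¬(s ∧ t) ↔ p)) = T ∨ T = T
q ⊕ p = F ⊕ T = T
(q ⊕ p) ⊕ r = T ⊕ T = F
¬((q ⊕ p) ⊕ r) = ¬F = T
¬((q ⊕ p) ⊕ r) → u = T → F = F
(r ∨ ¬(r ⊕ (¬(s ∧ t) ↔ p))) → (¬((q ⊕ p) ⊕ r) → u) = T → F = F
¬((r ∨ ¬(r ⊕ (¬(s ∧ t) ↔ p))) → (¬((q ⊕ p) ⊕ r) → u)) = ¬F = T
((t ↔ u) ↔ (((s ∧ u) → q) ↔ (r ↔ ¬(r → u)))) ↔ ¬((r ∨ ¬(r ⊕ (¬(s ∧ t) ↔ p))) → (¬((q ⊕ p) ⊕ r) → u)) = T ↔ T = T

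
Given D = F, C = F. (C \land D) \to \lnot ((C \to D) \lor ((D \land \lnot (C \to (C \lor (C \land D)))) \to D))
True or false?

T

C \land D = F \land F = F
C \to D = F \to F = T
C \land D = F \land F = F
C \lor (C \land D) = F \lor F = F
C \to (C \lor (C \land D)) = F \to F = T
\lnot (C \to (C \lor (C \land D))) = \lnot T = F
D \land \lnot (C \to (C \lor (C \land D))) = F \land F = F
(D \land \lnot (C \to (C \lor (C \land D)))) \to D = F \to F = T
(C \to D) \lor ((D \land \lnot (C \to (C \lor (C \land D)))) \to D) = T \lor T = T
\lnot ((C \to D) \lor ((D \land \lnot (C \to (C \lor (C \land D)))) \to D)) = \lnot T = F
(C \land D) \to \lnot ((C \to D) \lor ((D \land \lnot (C \to (C \lor (C \land D)))) \to D)) = F \to F = T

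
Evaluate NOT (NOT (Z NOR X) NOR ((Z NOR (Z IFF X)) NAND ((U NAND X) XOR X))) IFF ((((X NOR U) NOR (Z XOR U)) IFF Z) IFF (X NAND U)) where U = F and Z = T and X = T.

F

Z NOR X = T NOR T = F
NOT (Z NOR X) = NOT F = T
Z IFF X = T IFF T = T
Z NOR (Z IFF X) = T NOR T = F
U NAND X = F NAND T = T
(U NAND X) XOR X = T XOR T = F
(Z NOR (Z IFF X)) NAND ((U NAND X) XOR X) = F NAND F = T
NOT (Z NOR X) NOR ((Z NOR (Z IFF X)) NAND ((U NAND X) XOR X)) = T NOR T = F
NOT (NOT (Z NOR X) NOR ((Z NOR (Z IFF X)) NAND ((U NAND X) XOR X))) = NOT F = T
X NOR U = T NOR F = F
Z XOR U = T XOR F = T
(X NOR U) NOR (Z XOR U) = F NOR T = F
((X NOR U) NOR (Z XOR U)) IFF Z = F IFF T = F
X NAND U = T NAND F = T
(((X NOR U) NOR (Z XOR U)) IFF Z) IFF (X NAND U) = F IFF T = F
NOT (NOT (Z NOR X) NOR ((Z NOR (Z IFF X)) NAND ((U NAND X) XOR X))) IFF ((((X NOR U) NOR (Z XOR U)) IFF Z) IFF (X NAND U)) = T IFF F = F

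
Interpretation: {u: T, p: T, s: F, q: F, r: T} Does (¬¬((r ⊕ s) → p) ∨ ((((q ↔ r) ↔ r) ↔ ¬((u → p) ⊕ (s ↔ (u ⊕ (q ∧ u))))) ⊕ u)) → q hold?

F

Substituting u=T, p=T, s=F, q=F, r=T:
r ⊕ s = T ⊕ F = T
(r ⊕ s) → p = T → T = T
¬((r ⊕ s) → p) = ¬T = F
¬¬((r ⊕ s) → p) = ¬F = T
q ↔ r = F ↔ T = F
(q ↔ r) ↔ r = F ↔ T = F
u → p = T → T = T
q ∧ u = F ∧ T = F
u ⊕ (q ∧ u) = T ⊕ F = T
s ↔ (u ⊕ (q ∧ u)) = F ↔ T = F
(u → p) ⊕ (s ↔ (u ⊕ (q ∧ u))) = T ⊕ F = T
¬((u → p) ⊕ (s ↔ (u ⊕ (q ∧ u)))) = ¬T = F
((q ↔ r) ↔ r) ↔ ¬((u → p) ⊕ (s ↔ (u ⊕ (q ∧ u)))) = F ↔ F = T
(((q ↔ r) ↔ r) ↔ ¬((u → p) ⊕ (s ↔ (u ⊕ (q ∧ u))))) ⊕ u = T ⊕ T = F
¬¬((r ⊕ s) → p) ∨ ((((q ↔ r) ↔ r) ↔ ¬((u → p) ⊕ (s ↔ (u ⊕ (q ∧ u))))) ⊕ u) = T ∨ F = T
(¬¬((r ⊕ s) → p) ∨ ((((q ↔ r) ↔ r) ↔ ¬((u → p) ⊕ (s ↔ (u ⊕ (q ∧ u))))) ⊕ u)) → q = T → F = F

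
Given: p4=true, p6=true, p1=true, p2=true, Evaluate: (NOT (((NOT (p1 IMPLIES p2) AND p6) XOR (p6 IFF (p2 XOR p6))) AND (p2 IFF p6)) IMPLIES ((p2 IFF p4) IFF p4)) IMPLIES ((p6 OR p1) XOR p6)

false

p1 IMPLIES p2 = true IMPLIES true = true
NOT (p1 IMPLIES p2) = NOT true = false
NOT (p1 IMPLIES p2) AND p6 = false AND true = false
p2 XOR p6 = true XOR true = false
p6 IFF (p2 XOR p6) = true IFF false = false
(NOT (p1 IMPLIES p2) AND p6) XOR (p6 IFF (p2 XOR p6)) = false XOR false = false
p2 IFF p6 = true IFF true = true
((NOT (p1 IMPLIES p2) AND p6) XOR (p6 IFF (p2 XOR p6))) AND (p2 IFF p6) = false AND true = false
NOT (((NOT (p1 IMPLIES p2) AND p6) XOR (p6 IFF (p2 XOR p6))) AND (p2 IFF p6)) = NOT false = true
p2 IFF p4 = true IFF true = true
(p2 IFF p4) IFF p4 = true IFF true = true
NOT (((NOT (p1 IMPLIES p2) AND p6) XOR (p6 IFF (p2 XOR p6))) AND (p2 IFF p6)) IMPLIES ((p2 IFF p4) IFF p4) = true IMPLIES true = true
p6 OR p1 = true OR true = true
(p6 OR p1) XOR p6 = true XOR true = false
(NOT (((NOT (p1 IMPLIES p2) AND p6) XOR (p6 IFF (p2 XOR p6))) AND (p2 IFF p6)) IMPLIES ((p2 IFF p4) IFF p4)) IMPLIES ((p6 OR p1) XOR p6) = true IMPLIES false = false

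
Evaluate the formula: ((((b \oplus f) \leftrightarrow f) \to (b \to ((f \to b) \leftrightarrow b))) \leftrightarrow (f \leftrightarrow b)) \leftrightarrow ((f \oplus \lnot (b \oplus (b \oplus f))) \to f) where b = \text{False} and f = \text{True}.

\text{False}

Substituting b=\text{False}, f=\text{True}:
b \oplus f = \text{False} \oplus \text{True} = \text{True}
(b \oplus f) \leftrightarrow f = \text{True} \leftrightarrow \text{True} = \text{True}
f \to b = \text{True} \to \text{False} = \text{False}
(f \to b) \leftrightarrow b = \text{False} \leftrightarrow \text{False} = \text{True}
b \to ((f \to b) \leftrightarrow b) = \text{False} \to \text{True} = \text{True}
((b \oplus f) \leftrightarrow f) \to (b \to ((f \to b) \leftrightarrow b)) = \text{True} \to \text{True} = \text{True}
f \leftrightarrow b = \text{True} \leftrightarrow \text{False} = \text{False}
(((b \oplus f) \leftrightarrow f) \to (b \to ((f \to b) \leftrightarrow b))) \leftrightarrow (f \leftrightarrow b) = \text{True} \leftrightarrow \text{False} = \text{False}
b \oplus f = \text{False} \oplus \text{True} = \text{True}
b \oplus (b \oplus f) = \text{False} \oplus \text{True} = \text{True}
\lnot (b \oplus (b \oplus f)) = \lnot \text{True} = \text{False}
f \oplus \lnot (b \oplus (b \oplus f)) = \text{True} \oplus \text{False} = \text{True}
(f \oplus \lnot (b \oplus (b \oplus f))) \to f = \text{True} \to \text{True} = \text{True}
((((b \oplus f) \leftrightarrow f) \to (b \to ((f \to b) \leftrightarrow b))) \leftrightarrow (f \leftrightarrow b)) \leftrightarrow ((f \oplus \lnot (b \oplus (b \oplus f))) \to f) = \text{False} \leftrightarrow \text{True} = \text{False}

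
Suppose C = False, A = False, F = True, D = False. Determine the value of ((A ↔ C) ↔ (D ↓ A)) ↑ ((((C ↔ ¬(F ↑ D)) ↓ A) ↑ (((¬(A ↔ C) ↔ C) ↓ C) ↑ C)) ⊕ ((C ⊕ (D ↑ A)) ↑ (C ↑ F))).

False

A ↔ C = False ↔ False = True
D ↓ A = False ↓ False = True
(A ↔ C) ↔ (D ↓ A) = True ↔ True = True
F ↑ D = True ↑ False = True
¬(F ↑ D) = ¬True = False
C ↔ ¬(F ↑ D) = False ↔ False = True
(C ↔ ¬(F ↑ D)) ↓ A = True ↓ False = False
A ↔ C = False ↔ False = True
¬(A ↔ C) = ¬True = False
¬(A ↔ C) ↔ C = False ↔ False = True
(¬(A ↔ C) ↔ C) ↓ C = True ↓ False = False
((¬(A ↔ C) ↔ C) ↓ C) ↑ C = False ↑ False = True
((C ↔ ¬(F ↑ D)) ↓ A) ↑ (((¬(A ↔ C) ↔ C) ↓ C) ↑ C) = False ↑ True = True
D ↑ A = False ↑ False = True
C ⊕ (D ↑ A) = False ⊕ True = True
C ↑ F = False ↑ True = True
(C ⊕ (D ↑ A)) ↑ (C ↑ F) = True ↑ True = False
(((C ↔ ¬(F ↑ D)) ↓ A) ↑ (((¬(A ↔ C) ↔ C) ↓ C) ↑ C)) ⊕ ((C ⊕ (D ↑ A)) ↑ (C ↑ F)) = True ⊕ False = True
((A ↔ C) ↔ (D ↓ A)) ↑ ((((C ↔ ¬(F ↑ D)) ↓ A) ↑ (((¬(A ↔ C) ↔ C) ↓ C) ↑ C)) ⊕ ((C ⊕ (D ↑ A)) ↑ (C ↑ F))) = True ↑ True = False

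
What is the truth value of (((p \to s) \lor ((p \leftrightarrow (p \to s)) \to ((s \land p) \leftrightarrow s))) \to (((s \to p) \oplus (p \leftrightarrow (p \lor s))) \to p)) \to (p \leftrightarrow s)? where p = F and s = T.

F

p \to s = F \to T = T
p \to s = F \to T = T
p \leftrightarrow (p \to s) = F \leftrightarrow T = F
s \land p = T \land F = F
(s \land p) \leftrightarrow s = F \leftrightarrow T = F
(p \leftrightarrow (p \to s)) \to ((s \land p) \leftrightarrow s) = F \to F = T
(p \to s) \lor ((p \leftrightarrow (p \to s)) \to ((s \land p) \leftrightarrow s)) = T \lor T = T
s \to p = T \to F = F
p \lor s = F \lor T = T
p \leftrightarrow (p \lor s) = F \leftrightarrow T = F
(s \to p) \oplus (p \leftrightarrow (p \lor s)) = F \oplus F = F
((s \to p) \oplus (p \leftrightarrow (p \lor s))) \to p = F \to F = T
((p \to s) \lor ((p \leftrightarrow (p \to s)) \to ((s \land p) \leftrightarrow s))) \to (((s \to p) \oplus (p \leftrightarrow (p \lor s))) \to p) = T \to T = T
p \leftrightarrow s = F \leftrightarrow T = F
(((p \to s) \lor ((p \leftrightarrow (p \to s)) \to ((s \land p) \leftrightarrow s))) \to (((s \to p) \oplus (p \leftrightarrow (p \lor s))) \to p)) \to (p \leftrightarrow s) = T \to F = F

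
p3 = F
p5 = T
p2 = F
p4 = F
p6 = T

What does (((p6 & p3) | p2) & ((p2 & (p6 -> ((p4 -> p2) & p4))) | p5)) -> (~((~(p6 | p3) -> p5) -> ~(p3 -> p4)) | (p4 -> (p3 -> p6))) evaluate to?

p6 & p3 = T & F = F
(p6 & p3) | p2 = F | F = F
p4 -> p2 = F -> F = T
(p4 -> p2) & p4 = T & F = F
p6 -> ((p4 -> p2) & p4) = T -> F = F
p2 & (p6 -> ((p4 -> p2) & p4)) = F & F = F
(p2 & (p6 -> ((p4 -> p2) & p4))) | p5 = F | T = T
((p6 & p3) | p2) & ((p2 & (p6 -> ((p4 -> p2) & p4))) | p5) = F & T = F
p6 | p3 = T | F = T
~(p6 | p3) = ~T = F
~(p6 | p3) -> p5 = F -> T = T
p3 -> p4 = F -> F = T
~(p3 -> p4) = ~T = F
(~(p6 | p3) -> p5) -> ~(p3 -> p4) = T -> F = F
~((~(p6 | p3) -> p5) -> ~(p3 -> p4)) = ~F = T
p3 -> p6 = F -> T = T
p4 -> (p3 -> p6) = F -> T = T
~((~(p6 | p3) -> p5) -> ~(p3 -> p4)) | (p4 -> (p3 -> p6)) = T | T = T
(((p6 & p3) | p2) & ((p2 & (p6 -> ((p4 -> p2) & p4))) | p5)) -> (~((~(p6 | p3) -> p5) -> ~(p3 -> p4)) | (p4 -> (p3 -> p6))) = F -> T = T

T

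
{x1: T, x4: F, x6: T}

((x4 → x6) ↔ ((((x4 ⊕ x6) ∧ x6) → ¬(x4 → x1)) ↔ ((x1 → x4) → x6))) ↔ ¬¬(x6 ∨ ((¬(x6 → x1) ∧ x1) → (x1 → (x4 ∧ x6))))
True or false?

Substituting x1=T, x4=F, x6=T:
x4 → x6 = F → T = T
x4 ⊕ x6 = F ⊕ T = T
(x4 ⊕ x6) ∧ x6 = T ∧ T = T
x4 → x1 = F → T = T
¬(x4 → x1) = ¬T = F
((x4 ⊕ x6) ∧ x6) → ¬(x4 → x1) = T → F = F
x1 → x4 = T → F = F
(x1 → x4) → x6 = F → T = T
(((x4 ⊕ x6) ∧ x6) → ¬(x4 → x1)) ↔ ((x1 → x4) → x6) = F ↔ T = F
(x4 → x6) ↔ ((((x4 ⊕ x6) ∧ x6) → ¬(x4 → x1)) ↔ ((x1 → x4) → x6)) = T ↔ F = F
x6 → x1 = T → T = T
¬(x6 → x1) = ¬T = F
¬(x6 → x1) ∧ x1 = F ∧ T = F
x4 ∧ x6 = F ∧ T = F
x1 → (x4 ∧ x6) = T → F = F
(¬(x6 → x1) ∧ x1) → (x1 → (x4 ∧ x6)) = F → F = T
x6 ∨ ((¬(x6 → x1) ∧ x1) → (x1 → (x4 ∧ x6))) = T ∨ T = T
¬(x6 ∨ ((¬(x6 → x1) ∧ x1) → (x1 → (x4 ∧ x6)))) = ¬T = F
¬¬(x6 ∨ ((¬(x6 → x1) ∧ x1) → (x1 → (x4 ∧ x6)))) = ¬F = T
((x4 → x6) ↔ ((((x4 ⊕ x6) ∧ x6) → ¬(x4 → x1)) ↔ ((x1 → x4) → x6))) ↔ ¬¬(x6 ∨ ((¬(x6 → x1) ∧ x1) → (x1 → (x4 ∧ x6)))) = F ↔ T = F

F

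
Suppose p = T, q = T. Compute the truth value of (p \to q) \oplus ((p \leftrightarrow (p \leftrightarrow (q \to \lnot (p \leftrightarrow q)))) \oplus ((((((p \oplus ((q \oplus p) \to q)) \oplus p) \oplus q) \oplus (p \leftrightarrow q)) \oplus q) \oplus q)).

Substituting p=T, q=T:
p \to q = T \to T = T
p \leftrightarrow q = T \leftrightarrow T = T
\lnot (p \leftrightarrow q) = \lnot T = F
q \to \lnot (p \leftrightarrow q) = T \to F = F
p \leftrightarrow (q \to \lnot (p \leftrightarrow q)) = T \leftrightarrow F = F
p \leftrightarrow (p \leftrightarrow (q \to \lnot (p \leftrightarrow q))) = T \leftrightarrow F = F
q \oplus p = T \oplus T = F
(q \oplus p) \to q = F \to T = T
p \oplus ((q \oplus p) \to q) = T \oplus T = F
(p \oplus ((q \oplus p) \to q)) \oplus p = F \oplus T = T
((p \oplus ((q \oplus p) \to q)) \oplus p) \oplus q = T \oplus T = F
p \leftrightarrow q = T \leftrightarrow T = T
(((p \oplus ((q \oplus p) \to q)) \oplus p) \oplus q) \oplus (p \leftrightarrow q) = F \oplus T = T
((((p \oplus ((q \oplus p) \to q)) \oplus p) \oplus q) \oplus (p \leftrightarrow q)) \oplus q = T \oplus T = F
(((((p \oplus ((q \oplus p) \to q)) \oplus p) \oplus q) \oplus (p \leftrightarrow q)) \oplus q) \oplus q = F \oplus T = T
(p \leftrightarrow (p \leftrightarrow (q \to \lnot (p \leftrightarrow q)))) \oplus ((((((p \oplus ((q \oplus p) \to q)) \oplus p) \oplus q) \oplus (p \leftrightarrow q)) \oplus q) \oplus q) = F \oplus T = T
(p \to q) \oplus ((p \leftrightarrow (p \leftrightarrow (q \to \lnot (p \leftrightarrow q)))) \oplus ((((((p \oplus ((q \oplus p) \to q)) \oplus p) \oplus q) \oplus (p \leftrightarrow q)) \oplus q) \oplus q)) = T \oplus T = F

F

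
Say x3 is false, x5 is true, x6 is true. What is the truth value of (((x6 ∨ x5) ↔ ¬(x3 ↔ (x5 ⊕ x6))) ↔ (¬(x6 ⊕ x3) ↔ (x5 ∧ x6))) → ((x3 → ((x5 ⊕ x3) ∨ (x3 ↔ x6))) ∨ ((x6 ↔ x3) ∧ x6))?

T

x6 ∨ x5 = T ∨ T = T
x5 ⊕ x6 = T ⊕ T = F
x3 ↔ (x5 ⊕ x6) = F ↔ F = T
¬(x3 ↔ (x5 ⊕ x6)) = ¬T = F
(x6 ∨ x5) ↔ ¬(x3 ↔ (x5 ⊕ x6)) = T ↔ F = F
x6 ⊕ x3 = T ⊕ F = T
¬(x6 ⊕ x3) = ¬T = F
x5 ∧ x6 = T ∧ T = T
¬(x6 ⊕ x3) ↔ (x5 ∧ x6) = F ↔ T = F
((x6 ∨ x5) ↔ ¬(x3 ↔ (x5 ⊕ x6))) ↔ (¬(x6 ⊕ x3) ↔ (x5 ∧ x6)) = F ↔ F = T
x5 ⊕ x3 = T ⊕ F = T
x3 ↔ x6 = F ↔ T = F
(x5 ⊕ x3) ∨ (x3 ↔ x6) = T ∨ F = T
x3 → ((x5 ⊕ x3) ∨ (x3 ↔ x6)) = F → T = T
x6 ↔ x3 = T ↔ F = F
(x6 ↔ x3) ∧ x6 = F ∧ T = F
(x3 → ((x5 ⊕ x3) ∨ (x3 ↔ x6))) ∨ ((x6 ↔ x3) ∧ x6) = T ∨ F = T
(((x6 ∨ x5) ↔ ¬(x3 ↔ (x5 ⊕ x6))) ↔ (¬(x6 ⊕ x3) ↔ (x5 ∧ x6))) → ((x3 → ((x5 ⊕ x3) ∨ (x3 ↔ x6))) ∨ ((x6 ↔ x3) ∧ x6)) = T → T = T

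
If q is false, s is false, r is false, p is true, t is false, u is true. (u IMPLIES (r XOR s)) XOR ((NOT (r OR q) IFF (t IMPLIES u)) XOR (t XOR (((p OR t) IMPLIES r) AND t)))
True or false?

r XOR s = False XOR False = False
u IMPLIES (r XOR s) = True IMPLIES False = False
r OR q = False OR False = False
NOT (r OR q) = NOT False = True
t IMPLIES u = False IMPLIES True = True
NOT (r OR q) IFF (t IMPLIES u) = True IFF True = True
p OR t = True OR False = True
(p OR t) IMPLIES r = True IMPLIES False = False
((p OR t) IMPLIES r) AND t = False AND False = False
t XOR (((p OR t) IMPLIES r) AND t) = False XOR False = False
(NOT (r OR q) IFF (t IMPLIES u)) XOR (t XOR (((p OR t) IMPLIES r) AND t)) = True XOR False = True
(u IMPLIES (r XOR s)) XOR ((NOT (r OR q) IFF (t IMPLIES u)) XOR (t XOR (((p OR t) IMPLIES r) AND t))) = False XOR True = True

True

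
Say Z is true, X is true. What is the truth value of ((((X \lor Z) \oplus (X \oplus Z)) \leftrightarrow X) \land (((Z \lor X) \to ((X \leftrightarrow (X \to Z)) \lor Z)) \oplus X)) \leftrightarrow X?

F

X \lor Z = T \lor T = T
X \oplus Z = T \oplus T = F
(X \lor Z) \oplus (X \oplus Z) = T \oplus F = T
((X \lor Z) \oplus (X \oplus Z)) \leftrightarrow X = T \leftrightarrow T = T
Z \lor X = T \lor T = T
X \to Z = T \to T = T
X \leftrightarrow (X \to Z) = T \leftrightarrow T = T
(X \leftrightarrow (X \to Z)) \lor Z = T \lor T = T
(Z \lor X) \to ((X \leftrightarrow (X \to Z)) \lor Z) = T \to T = T
((Z \lor X) \to ((X \leftrightarrow (X \to Z)) \lor Z)) \oplus X = T \oplus T = F
(((X \lor Z) \oplus (X \oplus Z)) \leftrightarrow X) \land (((Z \lor X) \to ((X \leftrightarrow (X \to Z)) \lor Z)) \oplus X) = T \land F = F
((((X \lor Z) \oplus (X \oplus Z)) \leftrightarrow X) \land (((Z \lor X) \to ((X \leftrightarrow (X \to Z)) \lor Z)) \oplus X)) \leftrightarrow X = F \leftrightarrow T = F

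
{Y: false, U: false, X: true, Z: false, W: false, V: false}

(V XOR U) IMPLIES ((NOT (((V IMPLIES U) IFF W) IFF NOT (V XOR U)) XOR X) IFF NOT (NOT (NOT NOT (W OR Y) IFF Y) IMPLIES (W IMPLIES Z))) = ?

V XOR U = false XOR false = false
V IMPLIES U = false IMPLIES false = true
(V IMPLIES U) IFF W = true IFF false = false
V XOR U = false XOR false = false
NOT (V XOR U) = NOT false = true
((V IMPLIES U) IFF W) IFF NOT (V XOR U) = false IFF true = false
NOT (((V IMPLIES U) IFF W) IFF NOT (V XOR U)) = NOT false = true
NOT (((V IMPLIES U) IFF W) IFF NOT (V XOR U)) XOR X = true XOR true = false
W OR Y = false OR false = false
NOT (W OR Y) = NOT false = true
NOT NOT (W OR Y) = NOT true = false
NOT NOT (W OR Y) IFF Y = false IFF false = true
NOT (NOT NOT (W OR Y) IFF Y) = NOT true = false
W IMPLIES Z = false IMPLIES false = true
NOT (NOT NOT (W OR Y) IFF Y) IMPLIES (W IMPLIES Z) = false IMPLIES true = true
NOT (NOT (NOT NOT (W OR Y) IFF Y) IMPLIES (W IMPLIES Z)) = NOT true = false
(NOT (((V IMPLIES U) IFF W) IFF NOT (V XOR U)) XOR X) IFF NOT (NOT (NOT NOT (W OR Y) IFF Y) IMPLIES (W IMPLIES Z)) = false IFF false = true
(V XOR U) IMPLIES ((NOT (((V IMPLIES U) IFF W) IFF NOT (V XOR U)) XOR X) IFF NOT (NOT (NOT NOT (W OR Y) IFF Y) IMPLIES (W IMPLIES Z))) = false IMPLIES true = true

true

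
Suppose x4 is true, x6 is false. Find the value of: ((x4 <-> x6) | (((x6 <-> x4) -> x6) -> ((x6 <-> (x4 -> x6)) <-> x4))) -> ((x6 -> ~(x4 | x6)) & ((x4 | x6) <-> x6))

F

x4 <-> x6 = T <-> F = F
x6 <-> x4 = F <-> T = F
(x6 <-> x4) -> x6 = F -> F = T
x4 -> x6 = T -> F = F
x6 <-> (x4 -> x6) = F <-> F = T
(x6 <-> (x4 -> x6)) <-> x4 = T <-> T = T
((x6 <-> x4) -> x6) -> ((x6 <-> (x4 -> x6)) <-> x4) = T -> T = T
(x4 <-> x6) | (((x6 <-> x4) -> x6) -> ((x6 <-> (x4 -> x6)) <-> x4)) = F | T = T
x4 | x6 = T | F = T
~(x4 | x6) = ~T = F
x6 -> ~(x4 | x6) = F -> F = T
x4 | x6 = T | F = T
(x4 | x6) <-> x6 = T <-> F = F
(x6 -> ~(x4 | x6)) & ((x4 | x6) <-> x6) = T & F = F
((x4 <-> x6) | (((x6 <-> x4) -> x6) -> ((x6 <-> (x4 -> x6)) <-> x4))) -> ((x6 -> ~(x4 | x6)) & ((x4 | x6) <-> x6)) = T -> F = F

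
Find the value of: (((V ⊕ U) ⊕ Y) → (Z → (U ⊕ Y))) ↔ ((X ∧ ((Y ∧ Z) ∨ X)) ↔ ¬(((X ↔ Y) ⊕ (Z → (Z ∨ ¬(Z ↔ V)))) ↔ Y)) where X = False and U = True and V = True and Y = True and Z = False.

V ⊕ U = True ⊕ True = False
(V ⊕ U) ⊕ Y = False ⊕ True = True
U ⊕ Y = True ⊕ True = False
Z → (U ⊕ Y) = False → False = True
((V ⊕ U) ⊕ Y) → (Z → (U ⊕ Y)) = True → True = True
Y ∧ Z = True ∧ False = False
(Y ∧ Z) ∨ X = False ∨ False = False
X ∧ ((Y ∧ Z) ∨ X) = False ∧ False = False
X ↔ Y = False ↔ True = False
Z ↔ V = False ↔ True = False
¬(Z ↔ V) = ¬False = True
Z ∨ ¬(Z ↔ V) = False ∨ True = True
Z → (Z ∨ ¬(Z ↔ V)) = False → True = True
(X ↔ Y) ⊕ (Z → (Z ∨ ¬(Z ↔ V))) = False ⊕ True = True
((X ↔ Y) ⊕ (Z → (Z ∨ ¬(Z ↔ V)))) ↔ Y = True ↔ True = True
¬(((X ↔ Y) ⊕ (Z → (Z ∨ ¬(Z ↔ V)))) ↔ Y) = ¬True = False
(X ∧ ((Y ∧ Z) ∨ X)) ↔ ¬(((X ↔ Y) ⊕ (Z → (Z ∨ ¬(Z ↔ V)))) ↔ Y) = False ↔ False = True
(((V ⊕ U) ⊕ Y) → (Z → (U ⊕ Y))) ↔ ((X ∧ ((Y ∧ Z) ∨ X)) ↔ ¬(((X ↔ Y) ⊕ (Z → (Z ∨ ¬(Z ↔ V)))) ↔ Y)) = True ↔ True = True

True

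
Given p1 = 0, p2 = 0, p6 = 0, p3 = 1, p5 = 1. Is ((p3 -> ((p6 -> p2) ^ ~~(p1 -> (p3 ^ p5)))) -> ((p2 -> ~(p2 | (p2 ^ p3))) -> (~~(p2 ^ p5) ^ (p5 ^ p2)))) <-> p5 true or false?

1

p6 -> p2 = 0 -> 0 = 1
p3 ^ p5 = 1 ^ 1 = 0
p1 -> (p3 ^ p5) = 0 -> 0 = 1
~(p1 -> (p3 ^ p5)) = ~1 = 0
~~(p1 -> (p3 ^ p5)) = ~0 = 1
(p6 -> p2) ^ ~~(p1 -> (p3 ^ p5)) = 1 ^ 1 = 0
p3 -> ((p6 -> p2) ^ ~~(p1 -> (p3 ^ p5))) = 1 -> 0 = 0
p2 ^ p3 = 0 ^ 1 = 1
p2 | (p2 ^ p3) = 0 | 1 = 1
~(p2 | (p2 ^ p3)) = ~1 = 0
p2 -> ~(p2 | (p2 ^ p3)) = 0 -> 0 = 1
p2 ^ p5 = 0 ^ 1 = 1
~(p2 ^ p5) = ~1 = 0
~~(p2 ^ p5) = ~0 = 1
p5 ^ p2 = 1 ^ 0 = 1
~~(p2 ^ p5) ^ (p5 ^ p2) = 1 ^ 1 = 0
(p2 -> ~(p2 | (p2 ^ p3))) -> (~~(p2 ^ p5) ^ (p5 ^ p2)) = 1 -> 0 = 0
(p3 -> ((p6 -> p2) ^ ~~(p1 -> (p3 ^ p5)))) -> ((p2 -> ~(p2 | (p2 ^ p3))) -> (~~(p2 ^ p5) ^ (p5 ^ p2))) = 0 -> 0 = 1
((p3 -> ((p6 -> p2) ^ ~~(p1 -> (p3 ^ p5)))) -> ((p2 -> ~(p2 | (p2 ^ p3))) -> (~~(p2 ^ p5) ^ (p5 ^ p2)))) <-> p5 = 1 <-> 1 = 1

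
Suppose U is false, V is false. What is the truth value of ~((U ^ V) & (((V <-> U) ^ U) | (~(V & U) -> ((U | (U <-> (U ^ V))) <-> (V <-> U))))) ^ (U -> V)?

U ^ V = F ^ F = F
V <-> U = F <-> F = T
(V <-> U) ^ U = T ^ F = T
V & U = F & F = F
~(V & U) = ~F = T
U ^ V = F ^ F = F
U <-> (U ^ V) = F <-> F = T
U | (U <-> (U ^ V)) = F | T = T
V <-> U = F <-> F = T
(U | (U <-> (U ^ V))) <-> (V <-> U) = T <-> T = T
~(V & U) -> ((U | (U <-> (U ^ V))) <-> (V <-> U)) = T -> T = T
((V <-> U) ^ U) | (~(V & U) -> ((U | (U <-> (U ^ V))) <-> (V <-> U))) = T | T = T
(U ^ V) & (((V <-> U) ^ U) | (~(V & U) -> ((U | (U <-> (U ^ V))) <-> (V <-> U)))) = F & T = F
~((U ^ V) & (((V <-> U) ^ U) | (~(V & U) -> ((U | (U <-> (U ^ V))) <-> (V <-> U))))) = ~F = T
U -> V = F -> F = T
~((U ^ V) & (((V <-> U) ^ U) | (~(V & U) -> ((U | (U <-> (U ^ V))) <-> (V <-> U))))) ^ (U -> V) = T ^ T = F

F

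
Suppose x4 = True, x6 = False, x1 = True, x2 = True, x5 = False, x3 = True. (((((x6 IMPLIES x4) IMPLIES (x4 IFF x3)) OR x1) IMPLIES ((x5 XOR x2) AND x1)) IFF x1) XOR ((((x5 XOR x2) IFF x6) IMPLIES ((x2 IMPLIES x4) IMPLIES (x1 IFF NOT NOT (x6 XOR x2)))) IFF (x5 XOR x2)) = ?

False

x6 IMPLIES x4 = False IMPLIES True = True
x4 IFF x3 = True IFF True = True
(x6 IMPLIES x4) IMPLIES (x4 IFF x3) = True IMPLIES True = True
((x6 IMPLIES x4) IMPLIES (x4 IFF x3)) OR x1 = True OR True = True
x5 XOR x2 = False XOR True = True
(x5 XOR x2) AND x1 = True AND True = True
(((x6 IMPLIES x4) IMPLIES (x4 IFF x3)) OR x1) IMPLIES ((x5 XOR x2) AND x1) = True IMPLIES True = True
((((x6 IMPLIES x4) IMPLIES (x4 IFF x3)) OR x1) IMPLIES ((x5 XOR x2) AND x1)) IFF x1 = True IFF True = True
x5 XOR x2 = False XOR True = True
(x5 XOR x2) IFF x6 = True IFF False = False
x2 IMPLIES x4 = True IMPLIES True = True
x6 XOR x2 = False XOR True = True
NOT (x6 XOR x2) = NOT True = False
NOT NOT (x6 XOR x2) = NOT False = True
x1 IFF NOT NOT (x6 XOR x2) = True IFF True = True
(x2 IMPLIES x4) IMPLIES (x1 IFF NOT NOT (x6 XOR x2)) = True IMPLIES True = True
((x5 XOR x2) IFF x6) IMPLIES ((x2 IMPLIES x4) IMPLIES (x1 IFF NOT NOT (x6 XOR x2))) = False IMPLIES True = True
x5 XOR x2 = False XOR True = True
(((x5 XOR x2) IFF x6) IMPLIES ((x2 IMPLIES x4) IMPLIES (x1 IFF NOT NOT (x6 XOR x2)))) IFF (x5 XOR x2) = True IFF True = True
(((((x6 IMPLIES x4) IMPLIES (x4 IFF x3)) OR x1) IMPLIES ((x5 XOR x2) AND x1)) IFF x1) XOR ((((x5 XOR x2) IFF x6) IMPLIES ((x2 IMPLIES x4) IMPLIES (x1 IFF NOT NOT (x6 XOR x2)))) IFF (x5 XOR x2)) = True XOR True = False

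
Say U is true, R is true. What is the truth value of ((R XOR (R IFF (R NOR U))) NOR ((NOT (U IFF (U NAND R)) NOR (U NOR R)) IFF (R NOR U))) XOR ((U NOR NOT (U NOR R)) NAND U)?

True

R NOR U = True NOR True = False
R IFF (R NOR U) = True IFF False = False
R XOR (R IFF (R NOR U)) = True XOR False = True
U NAND R = True NAND True = False
U IFF (U NAND R) = True IFF False = False
NOT (U IFF (U NAND R)) = NOT False = True
U NOR R = True NOR True = False
NOT (U IFF (U NAND R)) NOR (U NOR R) = True NOR False = False
R NOR U = True NOR True = False
(NOT (U IFF (U NAND R)) NOR (U NOR R)) IFF (R NOR U) = False IFF False = True
(R XOR (R IFF (R NOR U))) NOR ((NOT (U IFF (U NAND R)) NOR (U NOR R)) IFF (R NOR U)) = True NOR True = False
U NOR R = True NOR True = False
NOT (U NOR R) = NOT False = True
U NOR NOT (U NOR R) = True NOR True = False
(U NOR NOT (U NOR R)) NAND U = False NAND True = True
((R XOR (R IFF (R NOR U))) NOR ((NOT (U IFF (U NAND R)) NOR (U NOR R)) IFF (R NOR U))) XOR ((U NOR NOT (U NOR R)) NAND U) = False XOR True = True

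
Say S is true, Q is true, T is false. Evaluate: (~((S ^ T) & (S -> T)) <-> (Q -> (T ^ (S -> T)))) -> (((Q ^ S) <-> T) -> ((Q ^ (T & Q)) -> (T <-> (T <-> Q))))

1

Substituting S=1, Q=1, T=0:
S ^ T = 1 ^ 0 = 1
S -> T = 1 -> 0 = 0
(S ^ T) & (S -> T) = 1 & 0 = 0
~((S ^ T) & (S -> T)) = ~0 = 1
S -> T = 1 -> 0 = 0
T ^ (S -> T) = 0 ^ 0 = 0
Q -> (T ^ (S -> T)) = 1 -> 0 = 0
~((S ^ T) & (S -> T)) <-> (Q -> (T ^ (S -> T))) = 1 <-> 0 = 0
Q ^ S = 1 ^ 1 = 0
(Q ^ S) <-> T = 0 <-> 0 = 1
T & Q = 0 & 1 = 0
Q ^ (T & Q) = 1 ^ 0 = 1
T <-> Q = 0 <-> 1 = 0
T <-> (T <-> Q) = 0 <-> 0 = 1
(Q ^ (T & Q)) -> (T <-> (T <-> Q)) = 1 -> 1 = 1
((Q ^ S) <-> T) -> ((Q ^ (T & Q)) -> (T <-> (T <-> Q))) = 1 -> 1 = 1
(~((S ^ T) & (S -> T)) <-> (Q -> (T ^ (S -> T)))) -> (((Q ^ S) <-> T) -> ((Q ^ (T & Q)) -> (T <-> (T <-> Q)))) = 0 -> 1 = 1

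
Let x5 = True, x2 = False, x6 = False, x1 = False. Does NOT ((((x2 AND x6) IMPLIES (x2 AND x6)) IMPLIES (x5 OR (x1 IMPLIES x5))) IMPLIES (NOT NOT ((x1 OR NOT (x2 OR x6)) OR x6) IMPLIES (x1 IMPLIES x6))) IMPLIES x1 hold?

True

x2 AND x6 = False AND False = False
x2 AND x6 = False AND False = False
(x2 AND x6) IMPLIES (x2 AND x6) = False IMPLIES False = True
x1 IMPLIES x5 = False IMPLIES True = True
x5 OR (x1 IMPLIES x5) = True OR True = True
((x2 AND x6) IMPLIES (x2 AND x6)) IMPLIES (x5 OR (x1 IMPLIES x5)) = True IMPLIES True = True
x2 OR x6 = False OR False = False
NOT (x2 OR x6) = NOT False = True
x1 OR NOT (x2 OR x6) = False OR True = True
(x1 OR NOT (x2 OR x6)) OR x6 = True OR False = True
NOT ((x1 OR NOT (x2 OR x6)) OR x6) = NOT True = False
NOT NOT ((x1 OR NOT (x2 OR x6)) OR x6) = NOT False = True
x1 IMPLIES x6 = False IMPLIES False = True
NOT NOT ((x1 OR NOT (x2 OR x6)) OR x6) IMPLIES (x1 IMPLIES x6) = True IMPLIES True = True
(((x2 AND x6) IMPLIES (x2 AND x6)) IMPLIES (x5 OR (x1 IMPLIES x5))) IMPLIES (NOT NOT ((x1 OR NOT (x2 OR x6)) OR x6) IMPLIES (x1 IMPLIES x6)) = True IMPLIES True = True
NOT ((((x2 AND x6) IMPLIES (x2 AND x6)) IMPLIES (x5 OR (x1 IMPLIES x5))) IMPLIES (NOT NOT ((x1 OR NOT (x2 OR x6)) OR x6) IMPLIES (x1 IMPLIES x6))) = NOT True = False
NOT ((((x2 AND x6) IMPLIES (x2 AND x6)) IMPLIES (x5 OR (x1 IMPLIES x5))) IMPLIES (NOT NOT ((x1 OR NOT (x2 OR x6)) OR x6) IMPLIES (x1 IMPLIES x6))) IMPLIES x1 = False IMPLIES False = True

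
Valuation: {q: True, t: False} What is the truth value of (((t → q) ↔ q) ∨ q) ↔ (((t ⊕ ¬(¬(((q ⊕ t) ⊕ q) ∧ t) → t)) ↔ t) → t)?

True

Substituting q=True, t=False:
t → q = False → True = True
(t → q) ↔ q = True ↔ True = True
((t → q) ↔ q) ∨ q = True ∨ True = True
q ⊕ t = True ⊕ False = True
(q ⊕ t) ⊕ q = True ⊕ True = False
((q ⊕ t) ⊕ q) ∧ t = False ∧ False = False
¬(((q ⊕ t) ⊕ q) ∧ t) = ¬False = True
¬(((q ⊕ t) ⊕ q) ∧ t) → t = True → False = False
¬(¬(((q ⊕ t) ⊕ q) ∧ t) → t) = ¬False = True
t ⊕ ¬(¬(((q ⊕ t) ⊕ q) ∧ t) → t) = False ⊕ True = True
(t ⊕ ¬(¬(((q ⊕ t) ⊕ q) ∧ t) → t)) ↔ t = True ↔ False = False
((t ⊕ ¬(¬(((q ⊕ t) ⊕ q) ∧ t) → t)) ↔ t) → t = False → False = True
(((t → q) ↔ q) ∨ q) ↔ (((t ⊕ ¬(¬(((q ⊕ t) ⊕ q) ∧ t) → t)) ↔ t) → t) = True ↔ True = True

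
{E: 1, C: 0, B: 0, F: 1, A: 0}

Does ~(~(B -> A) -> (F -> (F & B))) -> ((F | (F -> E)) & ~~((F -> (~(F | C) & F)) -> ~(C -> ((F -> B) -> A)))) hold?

1

B -> A = 0 -> 0 = 1
~(B -> A) = ~1 = 0
F & B = 1 & 0 = 0
F -> (F & B) = 1 -> 0 = 0
~(B -> A) -> (F -> (F & B)) = 0 -> 0 = 1
~(~(B -> A) -> (F -> (F & B))) = ~1 = 0
F -> E = 1 -> 1 = 1
F | (F -> E) = 1 | 1 = 1
F | C = 1 | 0 = 1
~(F | C) = ~1 = 0
~(F | C) & F = 0 & 1 = 0
F -> (~(F | C) & F) = 1 -> 0 = 0
F -> B = 1 -> 0 = 0
(F -> B) -> A = 0 -> 0 = 1
C -> ((F -> B) -> A) = 0 -> 1 = 1
~(C -> ((F -> B) -> A)) = ~1 = 0
(F -> (~(F | C) & F)) -> ~(C -> ((F -> B) -> A)) = 0 -> 0 = 1
~((F -> (~(F | C) & F)) -> ~(C -> ((F -> B) -> A))) = ~1 = 0
~~((F -> (~(F | C) & F)) -> ~(C -> ((F -> B) -> A))) = ~0 = 1
(F | (F -> E)) & ~~((F -> (~(F | C) & F)) -> ~(C -> ((F -> B) -> A))) = 1 & 1 = 1
~(~(B -> A) -> (F -> (F & B))) -> ((F | (F -> E)) & ~~((F -> (~(F | C) & F)) -> ~(C -> ((F -> B) -> A)))) = 0 -> 1 = 1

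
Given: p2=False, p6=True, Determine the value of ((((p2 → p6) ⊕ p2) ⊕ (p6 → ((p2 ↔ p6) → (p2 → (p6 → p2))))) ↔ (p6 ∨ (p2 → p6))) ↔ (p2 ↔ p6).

p2 → p6 = False → True = True
(p2 → p6) ⊕ p2 = True ⊕ False = True
p2 ↔ p6 = False ↔ True = False
p6 → p2 = True → False = False
p2 → (p6 → p2) = False → False = True
(p2 ↔ p6) → (p2 → (p6 → p2)) = False → True = True
p6 → ((p2 ↔ p6) → (p2 → (p6 → p2))) = True → True = True
((p2 → p6) ⊕ p2) ⊕ (p6 → ((p2 ↔ p6) → (p2 → (p6 → p2)))) = True ⊕ True = False
p2 → p6 = False → True = True
p6 ∨ (p2 → p6) = True ∨ True = True
(((p2 → p6) ⊕ p2) ⊕ (p6 → ((p2 ↔ p6) → (p2 → (p6 → p2))))) ↔ (p6 ∨ (p2 → p6)) = False ↔ True = False
p2 ↔ p6 = False ↔ True = False
((((p2 → p6) ⊕ p2) ⊕ (p6 → ((p2 ↔ p6) → (p2 → (p6 → p2))))) ↔ (p6 ∨ (p2 → p6))) ↔ (p2 ↔ p6) = False ↔ False = True

True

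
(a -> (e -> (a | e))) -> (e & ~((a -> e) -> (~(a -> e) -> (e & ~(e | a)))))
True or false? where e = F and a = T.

F

a | e = T | F = T
e -> (a | e) = F -> T = T
a -> (e -> (a | e)) = T -> T = T
a -> e = T -> F = F
a -> e = T -> F = F
~(a -> e) = ~F = T
e | a = F | T = T
~(e | a) = ~T = F
e & ~(e | a) = F & F = F
~(a -> e) -> (e & ~(e | a)) = T -> F = F
(a -> e) -> (~(a -> e) -> (e & ~(e | a))) = F -> F = T
~((a -> e) -> (~(a -> e) -> (e & ~(e | a)))) = ~T = F
e & ~((a -> e) -> (~(a -> e) -> (e & ~(e | a)))) = F & F = F
(a -> (e -> (a | e))) -> (e & ~((a -> e) -> (~(a -> e) -> (e & ~(e | a))))) = T -> F = F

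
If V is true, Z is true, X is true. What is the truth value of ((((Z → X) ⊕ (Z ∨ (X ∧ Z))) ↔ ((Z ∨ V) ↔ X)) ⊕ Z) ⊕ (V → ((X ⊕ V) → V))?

F

Z → X = T → T = T
X ∧ Z = T ∧ T = T
Z ∨ (X ∧ Z) = T ∨ T = T
(Z → X) ⊕ (Z ∨ (X ∧ Z)) = T ⊕ T = F
Z ∨ V = T ∨ T = T
(Z ∨ V) ↔ X = T ↔ T = T
((Z → X) ⊕ (Z ∨ (X ∧ Z))) ↔ ((Z ∨ V) ↔ X) = F ↔ T = F
(((Z → X) ⊕ (Z ∨ (X ∧ Z))) ↔ ((Z ∨ V) ↔ X)) ⊕ Z = F ⊕ T = T
X ⊕ V = T ⊕ T = F
(X ⊕ V) → V = F → T = T
V → ((X ⊕ V) → V) = T → T = T
((((Z → X) ⊕ (Z ∨ (X ∧ Z))) ↔ ((Z ∨ V) ↔ X)) ⊕ Z) ⊕ (V → ((X ⊕ V) → V)) = T ⊕ T = F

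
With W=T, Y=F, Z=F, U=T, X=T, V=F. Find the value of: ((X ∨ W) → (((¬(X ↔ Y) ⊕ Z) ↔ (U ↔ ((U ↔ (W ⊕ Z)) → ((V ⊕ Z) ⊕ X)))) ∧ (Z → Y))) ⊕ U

F

X ∨ W = T ∨ T = T
X ↔ Y = T ↔ F = F
¬(X ↔ Y) = ¬F = T
¬(X ↔ Y) ⊕ Z = T ⊕ F = T
W ⊕ Z = T ⊕ F = T
U ↔ (W ⊕ Z) = T ↔ T = T
V ⊕ Z = F ⊕ F = F
(V ⊕ Z) ⊕ X = F ⊕ T = T
(U ↔ (W ⊕ Z)) → ((V ⊕ Z) ⊕ X) = T → T = T
U ↔ ((U ↔ (W ⊕ Z)) → ((V ⊕ Z) ⊕ X)) = T ↔ T = T
(¬(X ↔ Y) ⊕ Z) ↔ (U ↔ ((U ↔ (W ⊕ Z)) → ((V ⊕ Z) ⊕ X))) = T ↔ T = T
Z → Y = F → F = T
((¬(X ↔ Y) ⊕ Z) ↔ (U ↔ ((U ↔ (W ⊕ Z)) → ((V ⊕ Z) ⊕ X)))) ∧ (Z → Y) = T ∧ T = T
(X ∨ W) → (((¬(X ↔ Y) ⊕ Z) ↔ (U ↔ ((U ↔ (W ⊕ Z)) → ((V ⊕ Z) ⊕ X)))) ∧ (Z → Y)) = T → T = T
((X ∨ W) → (((¬(X ↔ Y) ⊕ Z) ↔ (U ↔ ((U ↔ (W ⊕ Z)) → ((V ⊕ Z) ⊕ X)))) ∧ (Z → Y))) ⊕ U = T ⊕ T = F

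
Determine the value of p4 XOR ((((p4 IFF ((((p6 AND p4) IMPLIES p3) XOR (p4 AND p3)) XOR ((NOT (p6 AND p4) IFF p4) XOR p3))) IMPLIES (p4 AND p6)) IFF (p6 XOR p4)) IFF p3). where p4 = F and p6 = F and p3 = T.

p6 AND p4 = F AND F = F
(p6 AND p4) IMPLIES p3 = F IMPLIES T = T
p4 AND p3 = F AND T = F
((p6 AND p4) IMPLIES p3) XOR (p4 AND p3) = T XOR F = T
p6 AND p4 = F AND F = F
NOT (p6 AND p4) = NOT F = T
NOT (p6 AND p4) IFF p4 = T IFF F = F
(NOT (p6 AND p4) IFF p4) XOR p3 = F XOR T = T
(((p6 AND p4) IMPLIES p3) XOR (p4 AND p3)) XOR ((NOT (p6 AND p4) IFF p4) XOR p3) = T XOR T = F
p4 IFF ((((p6 AND p4) IMPLIES p3) XOR (p4 AND p3)) XOR ((NOT (p6 AND p4) IFF p4) XOR p3)) = F IFF F = T
p4 AND p6 = F AND F = F
(p4 IFF ((((p6 AND p4) IMPLIES p3) XOR (p4 AND p3)) XOR ((NOT (p6 AND p4) IFF p4) XOR p3))) IMPLIES (p4 AND p6) = T IMPLIES F = F
p6 XOR p4 = F XOR F = F
((p4 IFF ((((p6 AND p4) IMPLIES p3) XOR (p4 AND p3)) XOR ((NOT (p6 AND p4) IFF p4) XOR p3))) IMPLIES (p4 AND p6)) IFF (p6 XOR p4) = F IFF F = T
(((p4 IFF ((((p6 AND p4) IMPLIES p3) XOR (p4 AND p3)) XOR ((NOT (p6 AND p4) IFF p4) XOR p3))) IMPLIES (p4 AND p6)) IFF (p6 XOR p4)) IFF p3 = T IFF T = T
p4 XOR ((((p4 IFF ((((p6 AND p4) IMPLIES p3) XOR (p4 AND p3)) XOR ((NOT (p6 AND p4) IFF p4) XOR p3))) IMPLIES (p4 AND p6)) IFF (p6 XOR p4)) IFF p3) = F XOR T = T

T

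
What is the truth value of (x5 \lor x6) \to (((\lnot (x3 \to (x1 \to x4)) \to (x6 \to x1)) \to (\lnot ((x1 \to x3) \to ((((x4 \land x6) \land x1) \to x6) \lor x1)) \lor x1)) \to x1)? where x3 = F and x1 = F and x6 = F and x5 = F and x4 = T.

x5 \lor x6 = F \lor F = F
x1 \to x4 = F \to T = T
x3 \to (x1 \to x4) = F \to T = T
\lnot (x3 \to (x1 \to x4)) = \lnot T = F
x6 \to x1 = F \to F = T
\lnot (x3 \to (x1 \to x4)) \to (x6 \to x1) = F \to T = T
x1 \to x3 = F \to F = T
x4 \land x6 = T \land F = F
(x4 \land x6) \land x1 = F \land F = F
((x4 \land x6) \land x1) \to x6 = F \to F = T
(((x4 \land x6) \land x1) \to x6) \lor x1 = T \lor F = T
(x1 \to x3) \to ((((x4 \land x6) \land x1) \to x6) \lor x1) = T \to T = T
\lnot ((x1 \to x3) \to ((((x4 \land x6) \land x1) \to x6) \lor x1)) = \lnot T = F
\lnot ((x1 \to x3) \to ((((x4 \land x6) \land x1) \to x6) \lor x1)) \lor x1 = F \lor F = F
(\lnot (x3 \to (x1 \to x4)) \to (x6 \to x1)) \to (\lnot ((x1 \to x3) \to ((((x4 \land x6) \land x1) \to x6) \lor x1)) \lor x1) = T \to F = F
((\lnot (x3 \to (x1 \to x4)) \to (x6 \to x1)) \to (\lnot ((x1 \to x3) \to ((((x4 \land x6) \land x1) \to x6) \lor x1)) \lor x1)) \to x1 = F \to F = T
(x5 \lor x6) \to (((\lnot (x3 \to (x1 \to x4)) \to (x6 \to x1)) \to (\lnot ((x1 \to x3) \to ((((x4 \land x6) \land x1) \to x6) \lor x1)) \lor x1)) \to x1) = F \to T = T

T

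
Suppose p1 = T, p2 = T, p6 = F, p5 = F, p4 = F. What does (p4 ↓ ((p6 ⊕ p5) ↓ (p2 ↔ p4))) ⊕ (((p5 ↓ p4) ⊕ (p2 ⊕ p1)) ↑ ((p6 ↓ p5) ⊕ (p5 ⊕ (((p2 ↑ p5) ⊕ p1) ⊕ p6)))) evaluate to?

F

Substituting p1=T, p2=T, p6=F, p5=F, p4=F:
p6 ⊕ p5 = F ⊕ F = F
p2 ↔ p4 = T ↔ F = F
(p6 ⊕ p5) ↓ (p2 ↔ p4) = F ↓ F = T
p4 ↓ ((p6 ⊕ p5) ↓ (p2 ↔ p4)) = F ↓ T = F
p5 ↓ p4 = F ↓ F = T
p2 ⊕ p1 = T ⊕ T = F
(p5 ↓ p4) ⊕ (p2 ⊕ p1) = T ⊕ F = T
p6 ↓ p5 = F ↓ F = T
p2 ↑ p5 = T ↑ F = T
(p2 ↑ p5) ⊕ p1 = T ⊕ T = F
((p2 ↑ p5) ⊕ p1) ⊕ p6 = F ⊕ F = F
p5 ⊕ (((p2 ↑ p5) ⊕ p1) ⊕ p6) = F ⊕ F = F
(p6 ↓ p5) ⊕ (p5 ⊕ (((p2 ↑ p5) ⊕ p1) ⊕ p6)) = T ⊕ F = T
((p5 ↓ p4) ⊕ (p2 ⊕ p1)) ↑ ((p6 ↓ p5) ⊕ (p5 ⊕ (((p2 ↑ p5) ⊕ p1) ⊕ p6))) = T ↑ T = F
(p4 ↓ ((p6 ⊕ p5) ↓ (p2 ↔ p4))) ⊕ (((p5 ↓ p4) ⊕ (p2 ⊕ p1)) ↑ ((p6 ↓ p5) ⊕ (p5 ⊕ (((p2 ↑ p5) ⊕ p1) ⊕ p6)))) = F ⊕ F = F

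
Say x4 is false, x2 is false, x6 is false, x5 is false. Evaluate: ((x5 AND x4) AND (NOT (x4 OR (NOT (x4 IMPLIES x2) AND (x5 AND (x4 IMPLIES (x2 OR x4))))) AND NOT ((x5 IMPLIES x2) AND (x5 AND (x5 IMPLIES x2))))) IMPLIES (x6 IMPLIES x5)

T

x5 AND x4 = F AND F = F
x4 IMPLIES x2 = F IMPLIES F = T
NOT (x4 IMPLIES x2) = NOT T = F
x2 OR x4 = F OR F = F
x4 IMPLIES (x2 OR x4) = F IMPLIES F = T
x5 AND (x4 IMPLIES (x2 OR x4)) = F AND T = F
NOT (x4 IMPLIES x2) AND (x5 AND (x4 IMPLIES (x2 OR x4))) = F AND F = F
x4 OR (NOT (x4 IMPLIES x2) AND (x5 AND (x4 IMPLIES (x2 OR x4)))) = F OR F = F
NOT (x4 OR (NOT (x4 IMPLIES x2) AND (x5 AND (x4 IMPLIES (x2 OR x4))))) = NOT F = T
x5 IMPLIES x2 = F IMPLIES F = T
x5 IMPLIES x2 = F IMPLIES F = T
x5 AND (x5 IMPLIES x2) = F AND T = F
(x5 IMPLIES x2) AND (x5 AND (x5 IMPLIES x2)) = T AND F = F
NOT ((x5 IMPLIES x2) AND (x5 AND (x5 IMPLIES x2))) = NOT F = T
NOT (x4 OR (NOT (x4 IMPLIES x2) AND (x5 AND (x4 IMPLIES (x2 OR x4))))) AND NOT ((x5 IMPLIES x2) AND (x5 AND (x5 IMPLIES x2))) = T AND T = T
(x5 AND x4) AND (NOT (x4 OR (NOT (x4 IMPLIES x2) AND (x5 AND (x4 IMPLIES (x2 OR x4))))) AND NOT ((x5 IMPLIES x2) AND (x5 AND (x5 IMPLIES x2)))) = F AND T = F
x6 IMPLIES x5 = F IMPLIES F = T
((x5 AND x4) AND (NOT (x4 OR (NOT (x4 IMPLIES x2) AND (x5 AND (x4 IMPLIES (x2 OR x4))))) AND NOT ((x5 IMPLIES x2) AND (x5 AND (x5 IMPLIES x2))))) IMPLIES (x6 IMPLIES x5) = F IMPLIES T = T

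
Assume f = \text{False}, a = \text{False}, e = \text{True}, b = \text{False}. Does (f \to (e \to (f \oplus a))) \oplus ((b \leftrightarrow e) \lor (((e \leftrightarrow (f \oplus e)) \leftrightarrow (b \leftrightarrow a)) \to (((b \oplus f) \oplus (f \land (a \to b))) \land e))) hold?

f \oplus a = \text{False} \oplus \text{False} = \text{False}
e \to (f \oplus a) = \text{True} \to \text{False} = \text{False}
f \to (e \to (f \oplus a)) = \text{False} \to \text{False} = \text{True}
b \leftrightarrow e = \text{False} \leftrightarrow \text{True} = \text{False}
f \oplus e = \text{False} \oplus \text{True} = \text{True}
e \leftrightarrow (f \oplus e) = \text{True} \leftrightarrow \text{True} = \text{True}
b \leftrightarrow a = \text{False} \leftrightarrow \text{False} = \text{True}
(e \leftrightarrow (f \oplus e)) \leftrightarrow (b \leftrightarrow a) = \text{True} \leftrightarrow \text{True} = \text{True}
b \oplus f = \text{False} \oplus \text{False} = \text{False}
a \to b = \text{False} \to \text{False} = \text{True}
f \land (a \to b) = \text{False} \land \text{True} = \text{False}
(b \oplus f) \oplus (f \land (a \to b)) = \text{False} \oplus \text{False} = \text{False}
((b \oplus f) \oplus (f \land (a \to b))) \land e = \text{False} \land \text{True} = \text{False}
((e \leftrightarrow (f \oplus e)) \leftrightarrow (b \leftrightarrow a)) \to (((b \oplus f) \oplus (f \land (a \to b))) \land e) = \text{True} \to \text{False} = \text{False}
(b \leftrightarrow e) \lor (((e \leftrightarrow (f \oplus e)) \leftrightarrow (b \leftrightarrow a)) \to (((b \oplus f) \oplus (f \land (a \to b))) \land e)) = \text{False} \lor \text{False} = \text{False}
(f \to (e \to (f \oplus a))) \oplus ((b \leftrightarrow e) \lor (((e \leftrightarrow (f \oplus e)) \leftrightarrow (b \leftrightarrow a)) \to (((b \oplus f) \oplus (f \land (a \to b))) \land e))) = \text{True} \oplus \text{False} = \text{True}

\text{True}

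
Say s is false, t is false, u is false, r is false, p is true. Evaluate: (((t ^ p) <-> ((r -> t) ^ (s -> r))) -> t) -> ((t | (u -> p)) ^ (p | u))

t ^ p = False ^ True = True
r -> t = False -> False = True
s -> r = False -> False = True
(r -> t) ^ (s -> r) = True ^ True = False
(t ^ p) <-> ((r -> t) ^ (s -> r)) = True <-> False = False
((t ^ p) <-> ((r -> t) ^ (s -> r))) -> t = False -> False = True
u -> p = False -> True = True
t | (u -> p) = False | True = True
p | u = True | False = True
(t | (u -> p)) ^ (p | u) = True ^ True = False
(((t ^ p) <-> ((r -> t) ^ (s -> r))) -> t) -> ((t | (u -> p)) ^ (p | u)) = True -> False = False

False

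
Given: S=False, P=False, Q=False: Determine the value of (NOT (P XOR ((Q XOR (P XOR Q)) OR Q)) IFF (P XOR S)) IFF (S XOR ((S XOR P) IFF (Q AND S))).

False

P XOR Q = False XOR False = False
Q XOR (P XOR Q) = False XOR False = False
(Q XOR (P XOR Q)) OR Q = False OR False = False
P XOR ((Q XOR (P XOR Q)) OR Q) = False XOR False = False
NOT (P XOR ((Q XOR (P XOR Q)) OR Q)) = NOT False = True
P XOR S = False XOR False = False
NOT (P XOR ((Q XOR (P XOR Q)) OR Q)) IFF (P XOR S) = True IFF False = False
S XOR P = False XOR False = False
Q AND S = False AND False = False
(S XOR P) IFF (Q AND S) = False IFF False = True
S XOR ((S XOR P) IFF (Q AND S)) = False XOR True = True
(NOT (P XOR ((Q XOR (P XOR Q)) OR Q)) IFF (P XOR S)) IFF (S XOR ((S XOR P) IFF (Q AND S))) = False IFF True = False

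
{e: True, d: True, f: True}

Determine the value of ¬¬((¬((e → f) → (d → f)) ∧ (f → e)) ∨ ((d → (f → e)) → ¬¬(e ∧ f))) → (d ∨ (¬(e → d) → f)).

True

Substituting e=True, d=True, f=True:
e → f = True → True = True
d → f = True → True = True
(e → f) → (d → f) = True → True = True
¬((e → f) → (d → f)) = ¬True = False
f → e = True → True = True
¬((e → f) → (d → f)) ∧ (f → e) = False ∧ True = False
f → e = True → True = True
d → (f → e) = True → True = True
e ∧ f = True ∧ True = True
¬(e ∧ f) = ¬True = False
¬¬(e ∧ f) = ¬False = True
(d → (f → e)) → ¬¬(e ∧ f) = True → True = True
(¬((e → f) → (d → f)) ∧ (f → e)) ∨ ((d → (f → e)) → ¬¬(e ∧ f)) = False ∨ True = True
¬((¬((e → f) → (d → f)) ∧ (f → e)) ∨ ((d → (f → e)) → ¬¬(e ∧ f))) = ¬True = False
¬¬((¬((e → f) → (d → f)) ∧ (f → e)) ∨ ((d → (f → e)) → ¬¬(e ∧ f))) = ¬False = True
e → d = True → True = True
¬(e → d) = ¬True = False
¬(e → d) → f = False → True = True
d ∨ (¬(e → d) → f) = True ∨ True = True
¬¬((¬((e → f) → (d → f)) ∧ (f → e)) ∨ ((d → (f → e)) → ¬¬(e ∧ f))) → (d ∨ (¬(e → d) → f)) = True → True = True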